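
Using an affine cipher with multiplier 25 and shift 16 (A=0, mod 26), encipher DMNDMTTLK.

NEDNEXXFG

D(3): 25·3+16=91≡13 → N
M(12): 25·12+16=316≡4 → E
N(13): 25·13+16=341≡3 → D
D(3): 25·3+16=91≡13 → N
M(12): 25·12+16=316≡4 → E
T(19): 25·19+16=491≡23 → X
T(19): 25·19+16=491≡23 → X
L(11): 25·11+16=291≡5 → F
K(10): 25·10+16=266≡6 → G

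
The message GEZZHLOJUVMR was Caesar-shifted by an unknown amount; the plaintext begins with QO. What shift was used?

From the crib: G(6)−Q(16)=-10≡16, so the shift is 16.

16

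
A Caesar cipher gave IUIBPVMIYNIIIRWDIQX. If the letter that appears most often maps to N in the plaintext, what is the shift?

The most frequent ciphertext letter is I (appears 7 times).
I is position 8; N is position 13.
Shift = -5≡21.

21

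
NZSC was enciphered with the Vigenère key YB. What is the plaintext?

PYUB

Repeat the key across the ciphertext: YBYB
N(13)−Y(24): -11≡15 → P
Z(25)−B(1): 24 → Y
S(18)−Y(24): -6≡20 → U
C(2)−B(1): 1 → B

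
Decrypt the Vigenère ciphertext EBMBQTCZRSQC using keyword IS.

WJEJIBUHJAIK

Repeat the key across the ciphertext: ISISISISISIS
E(4)−I(8): -4≡22 → W
B(1)−S(18): -17≡9 → J
M(12)−I(8): 4 → E
B(1)−S(18): -17≡9 → J
Q(16)−I(8): 8 → I
T(19)−S(18): 1 → B
C(2)−I(8): -6≡20 → U
Z(25)−S(18): 7 → H
R(17)−I(8): 9 → J
S(18)−S(18): 0 → A
Q(16)−I(8): 8 → I
C(2)−S(18): -16≡10 → K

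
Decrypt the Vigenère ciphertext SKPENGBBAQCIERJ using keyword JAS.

Repeat the key across the ciphertext: JASJASJASJASJAS
S(18)−J(9): 9 → J
K(10)−A(0): 10 → K
P(15)−S(18): -3≡23 → X
E(4)−J(9): -5≡21 → V
N(13)−A(0): 13 → N
G(6)−S(18): -12≡14 → O
B(1)−J(9): -8≡18 → S
B(1)−A(0): 1 → B
A(0)−S(18): -18≡8 → I
Q(16)−J(9): 7 → H
C(2)−A(0): 2 → C
I(8)−S(18): -10≡16 → Q
E(4)−J(9): -5≡21 → V
R(17)−A(0): 17 → R
J(9)−S(18): -9≡17 → R

JKXVNOSBIHCQVRR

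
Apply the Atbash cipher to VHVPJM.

V(21) → E(4)
H(7) → S(18)
V(21) → E(4)
P(15) → K(10)
J(9) → Q(16)
M(12) → N(13)

ESEKQN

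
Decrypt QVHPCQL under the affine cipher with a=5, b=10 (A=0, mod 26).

WXPBOWV

The inverse of 5 mod 26 is 21, since 5·21=105≡1. Apply D(y)=21·(y−10) mod 26:
Q(16): 21·(16−10)=126≡22 → W
V(21): 21·(21−10)=231≡23 → X
H(7): 21·(7−10)=-63≡15 → P
P(15): 21·(15−10)=105≡1 → B
C(2): 21·(2−10)=-168≡14 → O
Q(16): 21·(16−10)=126≡22 → W
L(11): 21·(11−10)=21 → V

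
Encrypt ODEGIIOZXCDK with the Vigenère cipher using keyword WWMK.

Repeat the key across the message: WWMKWWMKWWMK
O(14)+W(22): 36≡10 → K
D(3)+W(22): 25 → Z
E(4)+M(12): 16 → Q
G(6)+K(10): 16 → Q
I(8)+W(22): 30≡4 → E
I(8)+W(22): 30≡4 → E
O(14)+M(12): 26≡0 → A
Z(25)+K(10): 35≡9 → J
X(23)+W(22): 45≡19 → T
C(2)+W(22): 24 → Y
D(3)+M(12): 15 → P
K(10)+K(10): 20 → U

KZQQEEAJTYPU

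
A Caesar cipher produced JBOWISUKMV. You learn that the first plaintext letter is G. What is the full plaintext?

GYLTFPRHJS

From the crib: J(9)−G(6)=3, so the shift is 3.
Subtract 3 from each ciphertext letter:
J(9): 9−3=6 → G
B(1): 1−3=-2≡24 → Y
O(14): 14−3=11 → L
W(22): 22−3=19 → T
I(8): 8−3=5 → F
S(18): 18−3=15 → P
U(20): 20−3=17 → R
K(10): 10−3=7 → H
M(12): 12−3=9 → J
V(21): 21−3=18 → S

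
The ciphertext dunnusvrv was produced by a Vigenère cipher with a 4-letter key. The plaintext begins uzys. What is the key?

jvpv

Subtract each crib letter from the matching ciphertext letter (mod 26):
d(3)−u(20)=-17≡9 → j
u(20)−z(25)=-5≡21 → v
n(13)−y(24)=-11≡15 → p
n(13)−s(18)=-5≡21 → v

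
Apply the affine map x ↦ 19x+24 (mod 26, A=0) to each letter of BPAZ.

B(1): 19·1+24=43≡17 → R
P(15): 19·15+24=309≡23 → X
A(0): 19·0+24=24 → Y
Z(25): 19·25+24=499≡5 → F

RXYF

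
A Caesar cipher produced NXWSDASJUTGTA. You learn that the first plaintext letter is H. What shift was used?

From the crib: N(13)−H(7)=6, so the shift is 6.

6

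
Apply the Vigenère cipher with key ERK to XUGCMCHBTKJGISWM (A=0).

BLQGDMLSDOAQMJGQ

Repeat the key across the message: ERKERKERKERKERKE
X(23)+E(4): 27≡1 → B
U(20)+R(17): 37≡11 → L
G(6)+K(10): 16 → Q
C(2)+E(4): 6 → G
M(12)+R(17): 29≡3 → D
C(2)+K(10): 12 → M
H(7)+E(4): 11 → L
B(1)+R(17): 18 → S
T(19)+K(10): 29≡3 → D
K(10)+E(4): 14 → O
J(9)+R(17): 26≡0 → A
G(6)+K(10): 16 → Q
I(8)+E(4): 12 → M
S(18)+R(17): 35≡9 → J
W(22)+K(10): 32≡6 → G
M(12)+E(4): 16 → Q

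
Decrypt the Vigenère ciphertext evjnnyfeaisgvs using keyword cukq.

cbzxlevoyoiqty

Repeat the key across the ciphertext: cukqcukqcukqcu
e(4)−c(2): 2 → c
v(21)−u(20): 1 → b
j(9)−k(10): -1≡25 → z
n(13)−q(16): -3≡23 → x
n(13)−c(2): 11 → l
y(24)−u(20): 4 → e
f(5)−k(10): -5≡21 → v
e(4)−q(16): -12≡14 → o
a(0)−c(2): -2≡24 → y
i(8)−u(20): -12≡14 → o
s(18)−k(10): 8 → i
g(6)−q(16): -10≡16 → q
v(21)−c(2): 19 → t
s(18)−u(20): -2≡24 → y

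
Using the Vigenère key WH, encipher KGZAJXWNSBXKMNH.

GNVHFESUOITRIUD

Repeat the key across the message: WHWHWHWHWHWHWHW
K(10)+W(22): 32≡6 → G
G(6)+H(7): 13 → N
Z(25)+W(22): 47≡21 → V
A(0)+H(7): 7 → H
J(9)+W(22): 31≡5 → F
X(23)+H(7): 30≡4 → E
W(22)+W(22): 44≡18 → S
N(13)+H(7): 20 → U
S(18)+W(22): 40≡14 → O
B(1)+H(7): 8 → I
X(23)+W(22): 45≡19 → T
K(10)+H(7): 17 → R
M(12)+W(22): 34≡8 → I
N(13)+H(7): 20 → U
H(7)+W(22): 29≡3 → D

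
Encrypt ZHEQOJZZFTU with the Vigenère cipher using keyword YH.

XOCXMQXGDAS

Repeat the key across the message: YHYHYHYHYHY
Z(25)+Y(24): 49≡23 → X
H(7)+H(7): 14 → O
E(4)+Y(24): 28≡2 → C
Q(16)+H(7): 23 → X
O(14)+Y(24): 38≡12 → M
J(9)+H(7): 16 → Q
Z(25)+Y(24): 49≡23 → X
Z(25)+H(7): 32≡6 → G
F(5)+Y(24): 29≡3 → D
T(19)+H(7): 26≡0 → A
U(20)+Y(24): 44≡18 → S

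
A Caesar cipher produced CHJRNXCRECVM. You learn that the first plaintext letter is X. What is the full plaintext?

XCEMISXMZXQH

From the crib: C(2)−X(23)=-21≡5, so the shift is 5.
Subtract 5 from each ciphertext letter:
C(2): 2−5=-3≡23 → X
H(7): 7−5=2 → C
J(9): 9−5=4 → E
R(17): 17−5=12 → M
N(13): 13−5=8 → I
X(23): 23−5=18 → S
C(2): 2−5=-3≡23 → X
R(17): 17−5=12 → M
E(4): 4−5=-1≡25 → Z
C(2): 2−5=-3≡23 → X
V(21): 21−5=16 → Q
M(12): 12−5=7 → H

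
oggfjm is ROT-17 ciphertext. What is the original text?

o(14): 14−17=-3≡23 → x
g(6): 6−17=-11≡15 → p
g(6): 6−17=-11≡15 → p
f(5): 5−17=-12≡14 → o
j(9): 9−17=-8≡18 → s
m(12): 12−17=-5≡21 → v

xpposv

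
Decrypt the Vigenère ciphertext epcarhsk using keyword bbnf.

Repeat the key across the ciphertext: bbnfbbnf
e(4)−b(1): 3 → d
p(15)−b(1): 14 → o
c(2)−n(13): -11≡15 → p
a(0)−f(5): -5≡21 → v
r(17)−b(1): 16 → q
h(7)−b(1): 6 → g
s(18)−n(13): 5 → f
k(10)−f(5): 5 → f

dopvqgff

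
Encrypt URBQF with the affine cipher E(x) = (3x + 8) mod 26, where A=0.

U(20): 3·20+8=68≡16 → Q
R(17): 3·17+8=59≡7 → H
B(1): 3·1+8=11 → L
Q(16): 3·16+8=56≡4 → E
F(5): 3·5+8=23 → X

QHLEX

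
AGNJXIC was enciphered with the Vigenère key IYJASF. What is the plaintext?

Repeat the key across the ciphertext: IYJASFI
A(0)−I(8): -8≡18 → S
G(6)−Y(24): -18≡8 → I
N(13)−J(9): 4 → E
J(9)−A(0): 9 → J
X(23)−S(18): 5 → F
I(8)−F(5): 3 → D
C(2)−I(8): -6≡20 → U

SIEJFDU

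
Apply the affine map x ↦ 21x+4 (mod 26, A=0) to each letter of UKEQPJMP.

U(20): 21·20+4=424≡8 → I
K(10): 21·10+4=214≡6 → G
E(4): 21·4+4=88≡10 → K
Q(16): 21·16+4=340≡2 → C
P(15): 21·15+4=319≡7 → H
J(9): 21·9+4=193≡11 → L
M(12): 21·12+4=256≡22 → W
P(15): 21·15+4=319≡7 → H

IGKCHLWH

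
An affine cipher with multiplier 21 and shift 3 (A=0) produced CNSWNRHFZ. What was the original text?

VYXRYSUKG

The inverse of 21 mod 26 is 5, since 21·5=105≡1. Apply D(y)=5·(y−3) mod 26:
C(2): 5·(2−3)=-5≡21 → V
N(13): 5·(13−3)=50≡24 → Y
S(18): 5·(18−3)=75≡23 → X
W(22): 5·(22−3)=95≡17 → R
N(13): 5·(13−3)=50≡24 → Y
R(17): 5·(17−3)=70≡18 → S
H(7): 5·(7−3)=20 → U
F(5): 5·(5−3)=10 → K
Z(25): 5·(25−3)=110≡6 → G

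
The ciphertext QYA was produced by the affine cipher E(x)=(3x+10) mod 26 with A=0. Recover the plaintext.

The inverse of 3 mod 26 is 9, since 3·9=27≡1. Apply D(y)=9·(y−10) mod 26:
Q(16): 9·(16−10)=54≡2 → C
Y(24): 9·(24−10)=126≡22 → W
A(0): 9·(0−10)=-90≡14 → O

CWO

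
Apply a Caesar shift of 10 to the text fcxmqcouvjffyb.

pmhwamyeftppil

f(5): 5+10=15 → p
c(2): 2+10=12 → m
x(23): 23+10=33≡7 → h
m(12): 12+10=22 → w
q(16): 16+10=26≡0 → a
c(2): 2+10=12 → m
o(14): 14+10=24 → y
u(20): 20+10=30≡4 → e
v(21): 21+10=31≡5 → f
j(9): 9+10=19 → t
f(5): 5+10=15 → p
f(5): 5+10=15 → p
y(24): 24+10=34≡8 → i
b(1): 1+10=11 → l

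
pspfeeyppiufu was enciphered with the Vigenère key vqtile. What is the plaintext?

Repeat the key across the ciphertext: vqtilevqtilev
p(15)−v(21): -6≡20 → u
s(18)−q(16): 2 → c
p(15)−t(19): -4≡22 → w
f(5)−i(8): -3≡23 → x
e(4)−l(11): -7≡19 → t
e(4)−e(4): 0 → a
y(24)−v(21): 3 → d
p(15)−q(16): -1≡25 → z
p(15)−t(19): -4≡22 → w
i(8)−i(8): 0 → a
u(20)−l(11): 9 → j
f(5)−e(4): 1 → b
u(20)−v(21): -1≡25 → z

ucwxtadzwajbz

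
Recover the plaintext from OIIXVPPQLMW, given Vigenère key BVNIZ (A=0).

Repeat the key across the ciphertext: BVNIZBVNIZB
O(14)−B(1): 13 → N
I(8)−V(21): -13≡13 → N
I(8)−N(13): -5≡21 → V
X(23)−I(8): 15 → P
V(21)−Z(25): -4≡22 → W
P(15)−B(1): 14 → O
P(15)−V(21): -6≡20 → U
Q(16)−N(13): 3 → D
L(11)−I(8): 3 → D
M(12)−Z(25): -13≡13 → N
W(22)−B(1): 21 → V

NNVPWOUDDNV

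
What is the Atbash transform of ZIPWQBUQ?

Z(25) → A(0)
I(8) → R(17)
P(15) → K(10)
W(22) → D(3)
Q(16) → J(9)
B(1) → Y(24)
U(20) → F(5)
Q(16) → J(9)

ARKDJYFJ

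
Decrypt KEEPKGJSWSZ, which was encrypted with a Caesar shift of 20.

QKKVQMPYCYF

K(10): 10−20=-10≡16 → Q
E(4): 4−20=-16≡10 → K
E(4): 4−20=-16≡10 → K
P(15): 15−20=-5≡21 → V
K(10): 10−20=-10≡16 → Q
G(6): 6−20=-14≡12 → M
J(9): 9−20=-11≡15 → P
S(18): 18−20=-2≡24 → Y
W(22): 22−20=2 → C
S(18): 18−20=-2≡24 → Y
Z(25): 25−20=5 → F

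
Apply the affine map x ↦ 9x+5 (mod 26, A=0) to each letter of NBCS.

SOXL

N(13): 9·13+5=122≡18 → S
B(1): 9·1+5=14 → O
C(2): 9·2+5=23 → X
S(18): 9·18+5=167≡11 → L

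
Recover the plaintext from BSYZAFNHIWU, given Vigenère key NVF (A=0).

Repeat the key across the ciphertext: NVFNVFNVFNV
B(1)−N(13): -12≡14 → O
S(18)−V(21): -3≡23 → X
Y(24)−F(5): 19 → T
Z(25)−N(13): 12 → M
A(0)−V(21): -21≡5 → F
F(5)−F(5): 0 → A
N(13)−N(13): 0 → A
H(7)−V(21): -14≡12 → M
I(8)−F(5): 3 → D
W(22)−N(13): 9 → J
U(20)−V(21): -1≡25 → Z

OXTMFAAMDJZ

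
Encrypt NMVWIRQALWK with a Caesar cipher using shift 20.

N(13): 13+20=33≡7 → H
M(12): 12+20=32≡6 → G
V(21): 21+20=41≡15 → P
W(22): 22+20=42≡16 → Q
I(8): 8+20=28≡2 → C
R(17): 17+20=37≡11 → L
Q(16): 16+20=36≡10 → K
A(0): 0+20=20 → U
L(11): 11+20=31≡5 → F
W(22): 22+20=42≡16 → Q
K(10): 10+20=30≡4 → E

HGPQCLKUFQE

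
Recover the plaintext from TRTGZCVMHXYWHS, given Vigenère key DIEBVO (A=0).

QJPFEOSEDWDIEK

Repeat the key across the ciphertext: DIEBVODIEBVODI
T(19)−D(3): 16 → Q
R(17)−I(8): 9 → J
T(19)−E(4): 15 → P
G(6)−B(1): 5 → F
Z(25)−V(21): 4 → E
C(2)−O(14): -12≡14 → O
V(21)−D(3): 18 → S
M(12)−I(8): 4 → E
H(7)−E(4): 3 → D
X(23)−B(1): 22 → W
Y(24)−V(21): 3 → D
W(22)−O(14): 8 → I
H(7)−D(3): 4 → E
S(18)−I(8): 10 → K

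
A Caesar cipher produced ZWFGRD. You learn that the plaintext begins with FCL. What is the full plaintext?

From the crib: Z(25)−F(5)=20, so the shift is 20.
Subtract 20 from each ciphertext letter:
Z(25): 25−20=5 → F
W(22): 22−20=2 → C
F(5): 5−20=-15≡11 → L
G(6): 6−20=-14≡12 → M
R(17): 17−20=-3≡23 → X
D(3): 3−20=-17≡9 → J

FCLMXJ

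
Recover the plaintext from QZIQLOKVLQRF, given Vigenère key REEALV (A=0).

ZVEQATTRHQGK

Repeat the key across the ciphertext: REEALVREEALV
Q(16)−R(17): -1≡25 → Z
Z(25)−E(4): 21 → V
I(8)−E(4): 4 → E
Q(16)−A(0): 16 → Q
L(11)−L(11): 0 → A
O(14)−V(21): -7≡19 → T
K(10)−R(17): -7≡19 → T
V(21)−E(4): 17 → R
L(11)−E(4): 7 → H
Q(16)−A(0): 16 → Q
R(17)−L(11): 6 → G
F(5)−V(21): -16≡10 → K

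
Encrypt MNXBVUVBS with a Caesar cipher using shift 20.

GHRVPOPVM

M(12): 12+20=32≡6 → G
N(13): 13+20=33≡7 → H
X(23): 23+20=43≡17 → R
B(1): 1+20=21 → V
V(21): 21+20=41≡15 → P
U(20): 20+20=40≡14 → O
V(21): 21+20=41≡15 → P
B(1): 1+20=21 → V
S(18): 18+20=38≡12 → M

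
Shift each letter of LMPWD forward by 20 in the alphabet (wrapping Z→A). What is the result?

FGJQX

L(11): 11+20=31≡5 → F
M(12): 12+20=32≡6 → G
P(15): 15+20=35≡9 → J
W(22): 22+20=42≡16 → Q
D(3): 3+20=23 → X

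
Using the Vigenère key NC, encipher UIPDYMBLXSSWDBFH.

HKCFLOONKUFYQDSJ

Repeat the key across the message: NCNCNCNCNCNCNCNC
U(20)+N(13): 33≡7 → H
I(8)+C(2): 10 → K
P(15)+N(13): 28≡2 → C
D(3)+C(2): 5 → F
Y(24)+N(13): 37≡11 → L
M(12)+C(2): 14 → O
B(1)+N(13): 14 → O
L(11)+C(2): 13 → N
X(23)+N(13): 36≡10 → K
S(18)+C(2): 20 → U
S(18)+N(13): 31≡5 → F
W(22)+C(2): 24 → Y
D(3)+N(13): 16 → Q
B(1)+C(2): 3 → D
F(5)+N(13): 18 → S
H(7)+C(2): 9 → J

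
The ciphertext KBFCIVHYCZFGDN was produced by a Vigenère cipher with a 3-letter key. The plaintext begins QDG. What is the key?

Subtract each crib letter from the matching ciphertext letter (mod 26):
K(10)−Q(16)=-6≡20 → U
B(1)−D(3)=-2≡24 → Y
F(5)−G(6)=-1≡25 → Z

UYZ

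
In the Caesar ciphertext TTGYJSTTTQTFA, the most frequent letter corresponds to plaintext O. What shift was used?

The most frequent ciphertext letter is T (appears 6 times).
T is position 19; O is position 14.
Shift = 5.

5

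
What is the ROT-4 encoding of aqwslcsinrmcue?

a(0): 0+4=4 → e
q(16): 16+4=20 → u
w(22): 22+4=26≡0 → a
s(18): 18+4=22 → w
l(11): 11+4=15 → p
c(2): 2+4=6 → g
s(18): 18+4=22 → w
i(8): 8+4=12 → m
n(13): 13+4=17 → r
r(17): 17+4=21 → v
m(12): 12+4=16 → q
c(2): 2+4=6 → g
u(20): 20+4=24 → y
e(4): 4+4=8 → i

euawpgwmrvqgyi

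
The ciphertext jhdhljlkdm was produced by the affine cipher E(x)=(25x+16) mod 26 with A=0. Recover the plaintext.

The inverse of 25 mod 26 is 25, since 25·25=625≡1. Apply D(y)=25·(y−16) mod 26:
j(9): 25·(9−16)=-175≡7 → h
h(7): 25·(7−16)=-225≡9 → j
d(3): 25·(3−16)=-325≡13 → n
h(7): 25·(7−16)=-225≡9 → j
l(11): 25·(11−16)=-125≡5 → f
j(9): 25·(9−16)=-175≡7 → h
l(11): 25·(11−16)=-125≡5 → f
k(10): 25·(10−16)=-150≡6 → g
d(3): 25·(3−16)=-325≡13 → n
m(12): 25·(12−16)=-100≡4 → e

hjnjfhfgne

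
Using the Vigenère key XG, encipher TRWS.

QXTY

Repeat the key across the message: XGXG
T(19)+X(23): 42≡16 → Q
R(17)+G(6): 23 → X
W(22)+X(23): 45≡19 → T
S(18)+G(6): 24 → Y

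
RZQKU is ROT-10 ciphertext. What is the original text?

HPGAK

R(17): 17−10=7 → H
Z(25): 25−10=15 → P
Q(16): 16−10=6 → G
K(10): 10−10=0 → A
U(20): 20−10=10 → K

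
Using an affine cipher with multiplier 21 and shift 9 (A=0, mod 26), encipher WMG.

W(22): 21·22+9=471≡3 → D
M(12): 21·12+9=261≡1 → B
G(6): 21·6+9=135≡5 → F

DBF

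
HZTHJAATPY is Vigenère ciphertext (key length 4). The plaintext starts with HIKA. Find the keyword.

Subtract each crib letter from the matching ciphertext letter (mod 26):
H(7)−H(7)=0 → A
Z(25)−I(8)=17 → R
T(19)−K(10)=9 → J
H(7)−A(0)=7 → H

ARJH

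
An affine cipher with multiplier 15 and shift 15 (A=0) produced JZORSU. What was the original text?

KSTOVJ

The inverse of 15 mod 26 is 7, since 15·7=105≡1. Apply D(y)=7·(y−15) mod 26:
J(9): 7·(9−15)=-42≡10 → K
Z(25): 7·(25−15)=70≡18 → S
O(14): 7·(14−15)=-7≡19 → T
R(17): 7·(17−15)=14 → O
S(18): 7·(18−15)=21 → V
U(20): 7·(20−15)=35≡9 → J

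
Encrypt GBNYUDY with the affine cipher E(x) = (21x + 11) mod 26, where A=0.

HGYVPWV

G(6): 21·6+11=137≡7 → H
B(1): 21·1+11=32≡6 → G
N(13): 21·13+11=284≡24 → Y
Y(24): 21·24+11=515≡21 → V
U(20): 21·20+11=431≡15 → P
D(3): 21·3+11=74≡22 → W
Y(24): 21·24+11=515≡21 → V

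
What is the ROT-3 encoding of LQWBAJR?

L(11): 11+3=14 → O
Q(16): 16+3=19 → T
W(22): 22+3=25 → Z
B(1): 1+3=4 → E
A(0): 0+3=3 → D
J(9): 9+3=12 → M
R(17): 17+3=20 → U

OTZEDMU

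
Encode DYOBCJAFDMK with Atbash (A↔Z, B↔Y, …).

D(3) → W(22)
Y(24) → B(1)
O(14) → L(11)
B(1) → Y(24)
C(2) → X(23)
J(9) → Q(16)
A(0) → Z(25)
F(5) → U(20)
D(3) → W(22)
M(12) → N(13)
K(10) → P(15)

WBLYXQZUWNP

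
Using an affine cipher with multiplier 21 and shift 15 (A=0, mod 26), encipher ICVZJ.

I(8): 21·8+15=183≡1 → B
C(2): 21·2+15=57≡5 → F
V(21): 21·21+15=456≡14 → O
Z(25): 21·25+15=540≡20 → U
J(9): 21·9+15=204≡22 → W

BFOUW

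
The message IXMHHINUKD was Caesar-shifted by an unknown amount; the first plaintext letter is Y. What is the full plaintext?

From the crib: I(8)−Y(24)=-16≡10, so the shift is 10.
Subtract 10 from each ciphertext letter:
I(8): 8−10=-2≡24 → Y
X(23): 23−10=13 → N
M(12): 12−10=2 → C
H(7): 7−10=-3≡23 → X
H(7): 7−10=-3≡23 → X
I(8): 8−10=-2≡24 → Y
N(13): 13−10=3 → D
U(20): 20−10=10 → K
K(10): 10−10=0 → A
D(3): 3−10=-7≡19 → T

YNCXXYDKAT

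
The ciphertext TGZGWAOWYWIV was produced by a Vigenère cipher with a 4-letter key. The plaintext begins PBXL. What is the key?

Subtract each crib letter from the matching ciphertext letter (mod 26):
T(19)−P(15)=4 → E
G(6)−B(1)=5 → F
Z(25)−X(23)=2 → C
G(6)−L(11)=-5≡21 → V

EFCV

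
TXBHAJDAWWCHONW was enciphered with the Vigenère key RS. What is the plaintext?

CFKPJRMIFELPXVF

Repeat the key across the ciphertext: RSRSRSRSRSRSRSR
T(19)−R(17): 2 → C
X(23)−S(18): 5 → F
B(1)−R(17): -16≡10 → K
H(7)−S(18): -11≡15 → P
A(0)−R(17): -17≡9 → J
J(9)−S(18): -9≡17 → R
D(3)−R(17): -14≡12 → M
A(0)−S(18): -18≡8 → I
W(22)−R(17): 5 → F
W(22)−S(18): 4 → E
C(2)−R(17): -15≡11 → L
H(7)−S(18): -11≡15 → P
O(14)−R(17): -3≡23 → X
N(13)−S(18): -5≡21 → V
W(22)−R(17): 5 → F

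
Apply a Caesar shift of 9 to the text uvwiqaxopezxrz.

u(20): 20+9=29≡3 → d
v(21): 21+9=30≡4 → e
w(22): 22+9=31≡5 → f
i(8): 8+9=17 → r
q(16): 16+9=25 → z
a(0): 0+9=9 → j
x(23): 23+9=32≡6 → g
o(14): 14+9=23 → x
p(15): 15+9=24 → y
e(4): 4+9=13 → n
z(25): 25+9=34≡8 → i
x(23): 23+9=32≡6 → g
r(17): 17+9=26≡0 → a
z(25): 25+9=34≡8 → i

defrzjgxynigai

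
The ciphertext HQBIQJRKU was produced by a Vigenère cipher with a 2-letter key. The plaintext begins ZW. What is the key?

Subtract each crib letter from the matching ciphertext letter (mod 26):
H(7)−Z(25)=-18≡8 → I
Q(16)−W(22)=-6≡20 → U

IU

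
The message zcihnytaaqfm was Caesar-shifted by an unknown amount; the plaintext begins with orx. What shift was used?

11

From the crib: z(25)−o(14)=11, so the shift is 11.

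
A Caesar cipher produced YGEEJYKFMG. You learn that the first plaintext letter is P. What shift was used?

9

From the crib: Y(24)−P(15)=9, so the shift is 9.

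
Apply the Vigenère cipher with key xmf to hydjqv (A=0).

ekigca

Repeat the key across the message: xmfxmf
h(7)+x(23): 30≡4 → e
y(24)+m(12): 36≡10 → k
d(3)+f(5): 8 → i
j(9)+x(23): 32≡6 → g
q(16)+m(12): 28≡2 → c
v(21)+f(5): 26≡0 → a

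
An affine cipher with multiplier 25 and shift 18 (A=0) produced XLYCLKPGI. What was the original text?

The inverse of 25 mod 26 is 25, since 25·25=625≡1. Apply D(y)=25·(y−18) mod 26:
X(23): 25·(23−18)=125≡21 → V
L(11): 25·(11−18)=-175≡7 → H
Y(24): 25·(24−18)=150≡20 → U
C(2): 25·(2−18)=-400≡16 → Q
L(11): 25·(11−18)=-175≡7 → H
K(10): 25·(10−18)=-200≡8 → I
P(15): 25·(15−18)=-75≡3 → D
G(6): 25·(6−18)=-300≡12 → M
I(8): 25·(8−18)=-250≡10 → K

VHUQHIDMK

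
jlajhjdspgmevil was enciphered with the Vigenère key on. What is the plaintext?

Repeat the key across the ciphertext: ononononononono
j(9)−o(14): -5≡21 → v
l(11)−n(13): -2≡24 → y
a(0)−o(14): -14≡12 → m
j(9)−n(13): -4≡22 → w
h(7)−o(14): -7≡19 → t
j(9)−n(13): -4≡22 → w
d(3)−o(14): -11≡15 → p
s(18)−n(13): 5 → f
p(15)−o(14): 1 → b
g(6)−n(13): -7≡19 → t
m(12)−o(14): -2≡24 → y
e(4)−n(13): -9≡17 → r
v(21)−o(14): 7 → h
i(8)−n(13): -5≡21 → v
l(11)−o(14): -3≡23 → x

vymwtwpfbtyrhvx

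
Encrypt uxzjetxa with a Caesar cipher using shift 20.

u(20): 20+20=40≡14 → o
x(23): 23+20=43≡17 → r
z(25): 25+20=45≡19 → t
j(9): 9+20=29≡3 → d
e(4): 4+20=24 → y
t(19): 19+20=39≡13 → n
x(23): 23+20=43≡17 → r
a(0): 0+20=20 → u

ortdynru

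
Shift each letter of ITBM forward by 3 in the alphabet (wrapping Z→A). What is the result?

LWEP

I(8): 8+3=11 → L
T(19): 19+3=22 → W
B(1): 1+3=4 → E
M(12): 12+3=15 → P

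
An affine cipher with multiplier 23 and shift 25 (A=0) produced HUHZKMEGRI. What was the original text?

The inverse of 23 mod 26 is 17, since 23·17=391≡1. Apply D(y)=17·(y−25) mod 26:
H(7): 17·(7−25)=-306≡6 → G
U(20): 17·(20−25)=-85≡19 → T
H(7): 17·(7−25)=-306≡6 → G
Z(25): 17·(25−25)=0 → A
K(10): 17·(10−25)=-255≡5 → F
M(12): 17·(12−25)=-221≡13 → N
E(4): 17·(4−25)=-357≡7 → H
G(6): 17·(6−25)=-323≡15 → P
R(17): 17·(17−25)=-136≡20 → U
I(8): 17·(8−25)=-289≡23 → X

GTGAFNHPUX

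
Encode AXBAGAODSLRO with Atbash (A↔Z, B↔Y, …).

A(0) → Z(25)
X(23) → C(2)
B(1) → Y(24)
A(0) → Z(25)
G(6) → T(19)
A(0) → Z(25)
O(14) → L(11)
D(3) → W(22)
S(18) → H(7)
L(11) → O(14)
R(17) → I(8)
O(14) → L(11)

ZCYZTZLWHOIL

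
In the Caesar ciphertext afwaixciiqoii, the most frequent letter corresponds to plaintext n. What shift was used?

The most frequent ciphertext letter is i (appears 5 times).
i is position 8; n is position 13.
Shift = -5≡21.

21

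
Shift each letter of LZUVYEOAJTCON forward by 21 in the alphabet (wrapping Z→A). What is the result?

L(11): 11+21=32≡6 → G
Z(25): 25+21=46≡20 → U
U(20): 20+21=41≡15 → P
V(21): 21+21=42≡16 → Q
Y(24): 24+21=45≡19 → T
E(4): 4+21=25 → Z
O(14): 14+21=35≡9 → J
A(0): 0+21=21 → V
J(9): 9+21=30≡4 → E
T(19): 19+21=40≡14 → O
C(2): 2+21=23 → X
O(14): 14+21=35≡9 → J
N(13): 13+21=34≡8 → I

GUPQTZJVEOXJI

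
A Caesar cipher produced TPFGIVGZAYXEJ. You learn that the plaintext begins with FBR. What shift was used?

14

From the crib: T(19)−F(5)=14, so the shift is 14.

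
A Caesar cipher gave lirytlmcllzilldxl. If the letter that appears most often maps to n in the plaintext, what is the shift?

The most frequent ciphertext letter is l (appears 7 times).
l is position 11; n is position 13.
Shift = -2≡24.

24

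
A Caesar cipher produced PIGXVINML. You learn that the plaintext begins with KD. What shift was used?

5

From the crib: P(15)−K(10)=5, so the shift is 5.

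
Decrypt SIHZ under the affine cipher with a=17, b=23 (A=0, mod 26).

The inverse of 17 mod 26 is 23, since 17·23=391≡1. Apply D(y)=23·(y−23) mod 26:
S(18): 23·(18−23)=-115≡15 → P
I(8): 23·(8−23)=-345≡19 → T
H(7): 23·(7−23)=-368≡22 → W
Z(25): 23·(25−23)=46≡20 → U

PTWU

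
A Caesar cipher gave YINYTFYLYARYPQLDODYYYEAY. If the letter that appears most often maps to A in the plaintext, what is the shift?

24

The most frequent ciphertext letter is Y (appears 9 times).
Y is position 24; A is position 0.
Shift = 24.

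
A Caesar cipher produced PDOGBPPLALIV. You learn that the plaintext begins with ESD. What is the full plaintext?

ESDVQEEAPAXK

From the crib: P(15)−E(4)=11, so the shift is 11.
Subtract 11 from each ciphertext letter:
P(15): 15−11=4 → E
D(3): 3−11=-8≡18 → S
O(14): 14−11=3 → D
G(6): 6−11=-5≡21 → V
B(1): 1−11=-10≡16 → Q
P(15): 15−11=4 → E
P(15): 15−11=4 → E
L(11): 11−11=0 → A
A(0): 0−11=-11≡15 → P
L(11): 11−11=0 → A
I(8): 8−11=-3≡23 → X
V(21): 21−11=10 → K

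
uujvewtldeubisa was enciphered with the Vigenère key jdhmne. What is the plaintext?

lrcjrskiwshxzpt

Repeat the key across the ciphertext: jdhmnejdhmnejdh
u(20)−j(9): 11 → l
u(20)−d(3): 17 → r
j(9)−h(7): 2 → c
v(21)−m(12): 9 → j
e(4)−n(13): -9≡17 → r
w(22)−e(4): 18 → s
t(19)−j(9): 10 → k
l(11)−d(3): 8 → i
d(3)−h(7): -4≡22 → w
e(4)−m(12): -8≡18 → s
u(20)−n(13): 7 → h
b(1)−e(4): -3≡23 → x
i(8)−j(9): -1≡25 → z
s(18)−d(3): 15 → p
a(0)−h(7): -7≡19 → t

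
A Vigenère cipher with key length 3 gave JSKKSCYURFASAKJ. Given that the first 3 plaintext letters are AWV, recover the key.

Subtract each crib letter from the matching ciphertext letter (mod 26):
J(9)−A(0)=9 → J
S(18)−W(22)=-4≡22 → W
K(10)−V(21)=-11≡15 → P

JWP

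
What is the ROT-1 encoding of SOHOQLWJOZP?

TPIPRMXKPAQ

S(18): 18+1=19 → T
O(14): 14+1=15 → P
H(7): 7+1=8 → I
O(14): 14+1=15 → P
Q(16): 16+1=17 → R
L(11): 11+1=12 → M
W(22): 22+1=23 → X
J(9): 9+1=10 → K
O(14): 14+1=15 → P
Z(25): 25+1=26≡0 → A
P(15): 15+1=16 → Q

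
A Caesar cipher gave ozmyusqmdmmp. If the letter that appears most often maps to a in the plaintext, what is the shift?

12

The most frequent ciphertext letter is m (appears 4 times).
m is position 12; a is position 0.
Shift = 12.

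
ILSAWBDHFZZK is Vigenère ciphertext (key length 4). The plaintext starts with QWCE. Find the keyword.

SPQW

Subtract each crib letter from the matching ciphertext letter (mod 26):
I(8)−Q(16)=-8≡18 → S
L(11)−W(22)=-11≡15 → P
S(18)−C(2)=16 → Q
A(0)−E(4)=-4≡22 → W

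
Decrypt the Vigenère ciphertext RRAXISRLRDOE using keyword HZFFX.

Repeat the key across the ciphertext: HZFFXHZFFXHZ
R(17)−H(7): 10 → K
R(17)−Z(25): -8≡18 → S
A(0)−F(5): -5≡21 → V
X(23)−F(5): 18 → S
I(8)−X(23): -15≡11 → L
S(18)−H(7): 11 → L
R(17)−Z(25): -8≡18 → S
L(11)−F(5): 6 → G
R(17)−F(5): 12 → M
D(3)−X(23): -20≡6 → G
O(14)−H(7): 7 → H
E(4)−Z(25): -21≡5 → F

KSVSLLSGMGHF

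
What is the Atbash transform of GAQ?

G(6) → T(19)
A(0) → Z(25)
Q(16) → J(9)

TZJ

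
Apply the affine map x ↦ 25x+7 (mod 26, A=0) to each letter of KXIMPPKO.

XKZVSSXT

K(10): 25·10+7=257≡23 → X
X(23): 25·23+7=582≡10 → K
I(8): 25·8+7=207≡25 → Z
M(12): 25·12+7=307≡21 → V
P(15): 25·15+7=382≡18 → S
P(15): 25·15+7=382≡18 → S
K(10): 25·10+7=257≡23 → X
O(14): 25·14+7=357≡19 → T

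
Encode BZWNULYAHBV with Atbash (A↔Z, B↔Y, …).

B(1) → Y(24)
Z(25) → A(0)
W(22) → D(3)
N(13) → M(12)
U(20) → F(5)
L(11) → O(14)
Y(24) → B(1)
A(0) → Z(25)
H(7) → S(18)
B(1) → Y(24)
V(21) → E(4)

YADMFOBZSYE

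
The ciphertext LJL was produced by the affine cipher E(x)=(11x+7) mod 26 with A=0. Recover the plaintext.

YMY

The inverse of 11 mod 26 is 19, since 11·19=209≡1. Apply D(y)=19·(y−7) mod 26:
L(11): 19·(11−7)=76≡24 → Y
J(9): 19·(9−7)=38≡12 → M
L(11): 19·(11−7)=76≡24 → Y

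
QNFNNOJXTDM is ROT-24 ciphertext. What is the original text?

Q(16): 16−24=-8≡18 → S
N(13): 13−24=-11≡15 → P
F(5): 5−24=-19≡7 → H
N(13): 13−24=-11≡15 → P
N(13): 13−24=-11≡15 → P
O(14): 14−24=-10≡16 → Q
J(9): 9−24=-15≡11 → L
X(23): 23−24=-1≡25 → Z
T(19): 19−24=-5≡21 → V
D(3): 3−24=-21≡5 → F
M(12): 12−24=-12≡14 → O

SPHPPQLZVFO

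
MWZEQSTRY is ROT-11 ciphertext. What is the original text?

M(12): 12−11=1 → B
W(22): 22−11=11 → L
Z(25): 25−11=14 → O
E(4): 4−11=-7≡19 → T
Q(16): 16−11=5 → F
S(18): 18−11=7 → H
T(19): 19−11=8 → I
R(17): 17−11=6 → G
Y(24): 24−11=13 → N

BLOTFHIGN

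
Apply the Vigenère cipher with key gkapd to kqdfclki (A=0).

Repeat the key across the message: gkapdgka
k(10)+g(6): 16 → q
q(16)+k(10): 26≡0 → a
d(3)+a(0): 3 → d
f(5)+p(15): 20 → u
c(2)+d(3): 5 → f
l(11)+g(6): 17 → r
k(10)+k(10): 20 → u
i(8)+a(0): 8 → i

qadufrui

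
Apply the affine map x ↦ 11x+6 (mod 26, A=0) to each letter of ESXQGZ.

E(4): 11·4+6=50≡24 → Y
S(18): 11·18+6=204≡22 → W
X(23): 11·23+6=259≡25 → Z
Q(16): 11·16+6=182≡0 → A
G(6): 11·6+6=72≡20 → U
Z(25): 11·25+6=281≡21 → V

YWZAUV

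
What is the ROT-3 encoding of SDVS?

VGYV

S(18): 18+3=21 → V
D(3): 3+3=6 → G
V(21): 21+3=24 → Y
S(18): 18+3=21 → V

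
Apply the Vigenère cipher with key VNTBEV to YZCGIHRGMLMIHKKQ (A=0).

TMVHMCMTFMQDCXDR

Repeat the key across the message: VNTBEVVNTBEVVNTB
Y(24)+V(21): 45≡19 → T
Z(25)+N(13): 38≡12 → M
C(2)+T(19): 21 → V
G(6)+B(1): 7 → H
I(8)+E(4): 12 → M
H(7)+V(21): 28≡2 → C
R(17)+V(21): 38≡12 → M
G(6)+N(13): 19 → T
M(12)+T(19): 31≡5 → F
L(11)+B(1): 12 → M
M(12)+E(4): 16 → Q
I(8)+V(21): 29≡3 → D
H(7)+V(21): 28≡2 → C
K(10)+N(13): 23 → X
K(10)+T(19): 29≡3 → D
Q(16)+B(1): 17 → R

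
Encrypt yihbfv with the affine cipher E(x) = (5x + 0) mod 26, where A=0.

y(24): 5·24+0=120≡16 → q
i(8): 5·8+0=40≡14 → o
h(7): 5·7+0=35≡9 → j
b(1): 5·1+0=5 → f
f(5): 5·5+0=25 → z
v(21): 5·21+0=105≡1 → b

qojfzb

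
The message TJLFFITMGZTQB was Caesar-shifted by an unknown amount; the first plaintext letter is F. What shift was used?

14

From the crib: T(19)−F(5)=14, so the shift is 14.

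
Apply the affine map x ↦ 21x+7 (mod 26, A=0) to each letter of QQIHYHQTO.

FFTYRYFQP

Q(16): 21·16+7=343≡5 → F
Q(16): 21·16+7=343≡5 → F
I(8): 21·8+7=175≡19 → T
H(7): 21·7+7=154≡24 → Y
Y(24): 21·24+7=511≡17 → R
H(7): 21·7+7=154≡24 → Y
Q(16): 21·16+7=343≡5 → F
T(19): 21·19+7=406≡16 → Q
O(14): 21·14+7=301≡15 → P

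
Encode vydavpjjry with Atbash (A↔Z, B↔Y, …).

v(21) → e(4)
y(24) → b(1)
d(3) → w(22)
a(0) → z(25)
v(21) → e(4)
p(15) → k(10)
j(9) → q(16)
j(9) → q(16)
r(17) → i(8)
y(24) → b(1)

ebwzekqqib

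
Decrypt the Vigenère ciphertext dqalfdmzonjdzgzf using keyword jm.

Repeat the key across the ciphertext: jmjmjmjmjmjmjmjm
d(3)−j(9): -6≡20 → u
q(16)−m(12): 4 → e
a(0)−j(9): -9≡17 → r
l(11)−m(12): -1≡25 → z
f(5)−j(9): -4≡22 → w
d(3)−m(12): -9≡17 → r
m(12)−j(9): 3 → d
z(25)−m(12): 13 → n
o(14)−j(9): 5 → f
n(13)−m(12): 1 → b
j(9)−j(9): 0 → a
d(3)−m(12): -9≡17 → r
z(25)−j(9): 16 → q
g(6)−m(12): -6≡20 → u
z(25)−j(9): 16 → q
f(5)−m(12): -7≡19 → t

uerzwrdnfbarquqt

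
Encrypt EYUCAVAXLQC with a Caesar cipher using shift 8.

E(4): 4+8=12 → M
Y(24): 24+8=32≡6 → G
U(20): 20+8=28≡2 → C
C(2): 2+8=10 → K
A(0): 0+8=8 → I
V(21): 21+8=29≡3 → D
A(0): 0+8=8 → I
X(23): 23+8=31≡5 → F
L(11): 11+8=19 → T
Q(16): 16+8=24 → Y
C(2): 2+8=10 → K

MGCKIDIFTYK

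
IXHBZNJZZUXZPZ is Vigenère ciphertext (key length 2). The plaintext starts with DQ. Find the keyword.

FH

Subtract each crib letter from the matching ciphertext letter (mod 26):
I(8)−D(3)=5 → F
X(23)−Q(16)=7 → H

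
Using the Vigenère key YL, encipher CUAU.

AFYF

Repeat the key across the message: YLYL
C(2)+Y(24): 26≡0 → A
U(20)+L(11): 31≡5 → F
A(0)+Y(24): 24 → Y
U(20)+L(11): 31≡5 → F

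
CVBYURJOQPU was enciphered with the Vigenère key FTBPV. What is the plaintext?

Repeat the key across the ciphertext: FTBPVFTBPVF
C(2)−F(5): -3≡23 → X
V(21)−T(19): 2 → C
B(1)−B(1): 0 → A
Y(24)−P(15): 9 → J
U(20)−V(21): -1≡25 → Z
R(17)−F(5): 12 → M
J(9)−T(19): -10≡16 → Q
O(14)−B(1): 13 → N
Q(16)−P(15): 1 → B
P(15)−V(21): -6≡20 → U
U(20)−F(5): 15 → P

XCAJZMQNBUP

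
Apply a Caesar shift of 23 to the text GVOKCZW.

DSLHZWT

G(6): 6+23=29≡3 → D
V(21): 21+23=44≡18 → S
O(14): 14+23=37≡11 → L
K(10): 10+23=33≡7 → H
C(2): 2+23=25 → Z
Z(25): 25+23=48≡22 → W
W(22): 22+23=45≡19 → T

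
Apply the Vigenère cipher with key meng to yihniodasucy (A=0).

Repeat the key across the message: mengmengmeng
y(24)+m(12): 36≡10 → k
i(8)+e(4): 12 → m
h(7)+n(13): 20 → u
n(13)+g(6): 19 → t
i(8)+m(12): 20 → u
o(14)+e(4): 18 → s
d(3)+n(13): 16 → q
a(0)+g(6): 6 → g
s(18)+m(12): 30≡4 → e
u(20)+e(4): 24 → y
c(2)+n(13): 15 → p
y(24)+g(6): 30≡4 → e

kmutusqgeype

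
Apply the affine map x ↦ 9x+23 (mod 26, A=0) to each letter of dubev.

yvghe

d(3): 9·3+23=50≡24 → y
u(20): 9·20+23=203≡21 → v
b(1): 9·1+23=32≡6 → g
e(4): 9·4+23=59≡7 → h
v(21): 9·21+23=212≡4 → e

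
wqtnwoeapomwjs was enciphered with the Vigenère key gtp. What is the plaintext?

Repeat the key across the ciphertext: gtpgtpgtpgtpgt
w(22)−g(6): 16 → q
q(16)−t(19): -3≡23 → x
t(19)−p(15): 4 → e
n(13)−g(6): 7 → h
w(22)−t(19): 3 → d
o(14)−p(15): -1≡25 → z
e(4)−g(6): -2≡24 → y
a(0)−t(19): -19≡7 → h
p(15)−p(15): 0 → a
o(14)−g(6): 8 → i
m(12)−t(19): -7≡19 → t
w(22)−p(15): 7 → h
j(9)−g(6): 3 → d
s(18)−t(19): -1≡25 → z

qxehdzyhaithdz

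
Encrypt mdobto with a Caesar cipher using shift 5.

m(12): 12+5=17 → r
d(3): 3+5=8 → i
o(14): 14+5=19 → t
b(1): 1+5=6 → g
t(19): 19+5=24 → y
o(14): 14+5=19 → t

ritgyt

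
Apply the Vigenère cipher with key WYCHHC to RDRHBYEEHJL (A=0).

Repeat the key across the message: WYCHHCWYCHH
R(17)+W(22): 39≡13 → N
D(3)+Y(24): 27≡1 → B
R(17)+C(2): 19 → T
H(7)+H(7): 14 → O
B(1)+H(7): 8 → I
Y(24)+C(2): 26≡0 → A
E(4)+W(22): 26≡0 → A
E(4)+Y(24): 28≡2 → C
H(7)+C(2): 9 → J
J(9)+H(7): 16 → Q
L(11)+H(7): 18 → S

NBTOIAACJQS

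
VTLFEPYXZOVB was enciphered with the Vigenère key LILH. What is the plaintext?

KLAYTHNQOGKU

Repeat the key across the ciphertext: LILHLILHLILH
V(21)−L(11): 10 → K
T(19)−I(8): 11 → L
L(11)−L(11): 0 → A
F(5)−H(7): -2≡24 → Y
E(4)−L(11): -7≡19 → T
P(15)−I(8): 7 → H
Y(24)−L(11): 13 → N
X(23)−H(7): 16 → Q
Z(25)−L(11): 14 → O
O(14)−I(8): 6 → G
V(21)−L(11): 10 → K
B(1)−H(7): -6≡20 → U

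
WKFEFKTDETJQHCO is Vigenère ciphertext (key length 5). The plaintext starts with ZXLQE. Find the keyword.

XNUOB

Subtract each crib letter from the matching ciphertext letter (mod 26):
W(22)−Z(25)=-3≡23 → X
K(10)−X(23)=-13≡13 → N
F(5)−L(11)=-6≡20 → U
E(4)−Q(16)=-12≡14 → O
F(5)−E(4)=1 → B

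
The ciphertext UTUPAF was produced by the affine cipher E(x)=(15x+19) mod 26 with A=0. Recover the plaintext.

HAHYXG

The inverse of 15 mod 26 is 7, since 15·7=105≡1. Apply D(y)=7·(y−19) mod 26:
U(20): 7·(20−19)=7 → H
T(19): 7·(19−19)=0 → A
U(20): 7·(20−19)=7 → H
P(15): 7·(15−19)=-28≡24 → Y
A(0): 7·(0−19)=-133≡23 → X
F(5): 7·(5−19)=-98≡6 → G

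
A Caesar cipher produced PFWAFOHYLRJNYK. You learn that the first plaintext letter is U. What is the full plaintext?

From the crib: P(15)−U(20)=-5≡21, so the shift is 21.
Subtract 21 from each ciphertext letter:
P(15): 15−21=-6≡20 → U
F(5): 5−21=-16≡10 → K
W(22): 22−21=1 → B
A(0): 0−21=-21≡5 → F
F(5): 5−21=-16≡10 → K
O(14): 14−21=-7≡19 → T
H(7): 7−21=-14≡12 → M
Y(24): 24−21=3 → D
L(11): 11−21=-10≡16 → Q
R(17): 17−21=-4≡22 → W
J(9): 9−21=-12≡14 → O
N(13): 13−21=-8≡18 → S
Y(24): 24−21=3 → D
K(10): 10−21=-11≡15 → P

UKBFKTMDQWOSDP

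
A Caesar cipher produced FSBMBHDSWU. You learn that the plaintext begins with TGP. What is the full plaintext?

From the crib: F(5)−T(19)=-14≡12, so the shift is 12.
Subtract 12 from each ciphertext letter:
F(5): 5−12=-7≡19 → T
S(18): 18−12=6 → G
B(1): 1−12=-11≡15 → P
M(12): 12−12=0 → A
B(1): 1−12=-11≡15 → P
H(7): 7−12=-5≡21 → V
D(3): 3−12=-9≡17 → R
S(18): 18−12=6 → G
W(22): 22−12=10 → K
U(20): 20−12=8 → I

TGPAPVRGKI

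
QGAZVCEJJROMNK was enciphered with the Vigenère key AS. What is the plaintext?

QOAHVKERJZOUNS

Repeat the key across the ciphertext: ASASASASASASAS
Q(16)−A(0): 16 → Q
G(6)−S(18): -12≡14 → O
A(0)−A(0): 0 → A
Z(25)−S(18): 7 → H
V(21)−A(0): 21 → V
C(2)−S(18): -16≡10 → K
E(4)−A(0): 4 → E
J(9)−S(18): -9≡17 → R
J(9)−A(0): 9 → J
R(17)−S(18): -1≡25 → Z
O(14)−A(0): 14 → O
M(12)−S(18): -6≡20 → U
N(13)−A(0): 13 → N
K(10)−S(18): -8≡18 → S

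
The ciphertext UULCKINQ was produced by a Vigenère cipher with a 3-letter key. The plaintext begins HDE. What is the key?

Subtract each crib letter from the matching ciphertext letter (mod 26):
U(20)−H(7)=13 → N
U(20)−D(3)=17 → R
L(11)−E(4)=7 → H

NRH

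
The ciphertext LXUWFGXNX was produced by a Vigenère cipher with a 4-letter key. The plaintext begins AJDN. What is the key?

Subtract each crib letter from the matching ciphertext letter (mod 26):
L(11)−A(0)=11 → L
X(23)−J(9)=14 → O
U(20)−D(3)=17 → R
W(22)−N(13)=9 → J

LORJ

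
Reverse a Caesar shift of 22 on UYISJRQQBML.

YCMWNVUUFQP

U(20): 20−22=-2≡24 → Y
Y(24): 24−22=2 → C
I(8): 8−22=-14≡12 → M
S(18): 18−22=-4≡22 → W
J(9): 9−22=-13≡13 → N
R(17): 17−22=-5≡21 → V
Q(16): 16−22=-6≡20 → U
Q(16): 16−22=-6≡20 → U
B(1): 1−22=-21≡5 → F
M(12): 12−22=-10≡16 → Q
L(11): 11−22=-11≡15 → P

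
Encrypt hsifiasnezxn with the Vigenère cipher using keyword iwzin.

pohnviommmfj

Repeat the key across the message: iwziniwziniw
h(7)+i(8): 15 → p
s(18)+w(22): 40≡14 → o
i(8)+z(25): 33≡7 → h
f(5)+i(8): 13 → n
i(8)+n(13): 21 → v
a(0)+i(8): 8 → i
s(18)+w(22): 40≡14 → o
n(13)+z(25): 38≡12 → m
e(4)+i(8): 12 → m
z(25)+n(13): 38≡12 → m
x(23)+i(8): 31≡5 → f
n(13)+w(22): 35≡9 → j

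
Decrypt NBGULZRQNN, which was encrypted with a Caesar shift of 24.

N(13): 13−24=-11≡15 → P
B(1): 1−24=-23≡3 → D
G(6): 6−24=-18≡8 → I
U(20): 20−24=-4≡22 → W
L(11): 11−24=-13≡13 → N
Z(25): 25−24=1 → B
R(17): 17−24=-7≡19 → T
Q(16): 16−24=-8≡18 → S
N(13): 13−24=-11≡15 → P
N(13): 13−24=-11≡15 → P

PDIWNBTSPP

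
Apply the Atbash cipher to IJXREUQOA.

I(8) → R(17)
J(9) → Q(16)
X(23) → C(2)
R(17) → I(8)
E(4) → V(21)
U(20) → F(5)
Q(16) → J(9)
O(14) → L(11)
A(0) → Z(25)

RQCIVFJLZ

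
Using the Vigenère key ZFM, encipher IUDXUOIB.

Repeat the key across the message: ZFMZFMZF
I(8)+Z(25): 33≡7 → H
U(20)+F(5): 25 → Z
D(3)+M(12): 15 → P
X(23)+Z(25): 48≡22 → W
U(20)+F(5): 25 → Z
O(14)+M(12): 26≡0 → A
I(8)+Z(25): 33≡7 → H
B(1)+F(5): 6 → G

HZPWZAHG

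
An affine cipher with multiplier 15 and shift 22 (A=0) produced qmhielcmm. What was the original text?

kizgebqii

The inverse of 15 mod 26 is 7, since 15·7=105≡1. Apply D(y)=7·(y−22) mod 26:
q(16): 7·(16−22)=-42≡10 → k
m(12): 7·(12−22)=-70≡8 → i
h(7): 7·(7−22)=-105≡25 → z
i(8): 7·(8−22)=-98≡6 → g
e(4): 7·(4−22)=-126≡4 → e
l(11): 7·(11−22)=-77≡1 → b
c(2): 7·(2−22)=-140≡16 → q
m(12): 7·(12−22)=-70≡8 → i
m(12): 7·(12−22)=-70≡8 → i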